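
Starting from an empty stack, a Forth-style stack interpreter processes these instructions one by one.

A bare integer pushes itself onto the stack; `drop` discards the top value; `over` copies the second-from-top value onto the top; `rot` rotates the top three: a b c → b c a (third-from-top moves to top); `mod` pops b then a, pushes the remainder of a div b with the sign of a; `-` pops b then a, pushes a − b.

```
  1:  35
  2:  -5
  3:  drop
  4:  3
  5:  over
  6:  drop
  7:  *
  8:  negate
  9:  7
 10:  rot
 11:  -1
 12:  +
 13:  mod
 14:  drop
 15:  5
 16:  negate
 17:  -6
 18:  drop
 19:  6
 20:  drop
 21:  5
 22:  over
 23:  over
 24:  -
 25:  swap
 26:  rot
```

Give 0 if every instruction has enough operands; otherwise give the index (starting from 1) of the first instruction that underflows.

35     : [35]
-5     : [35, -5]
drop   : [35]
3      : [35, 3]
over   : [35, 3, 35]
drop   : [35, 3]
*      : [105]
negate : [-105]
7      : [-105, 7]
rot  — needs 3 operands, stack has 2 → underflow

10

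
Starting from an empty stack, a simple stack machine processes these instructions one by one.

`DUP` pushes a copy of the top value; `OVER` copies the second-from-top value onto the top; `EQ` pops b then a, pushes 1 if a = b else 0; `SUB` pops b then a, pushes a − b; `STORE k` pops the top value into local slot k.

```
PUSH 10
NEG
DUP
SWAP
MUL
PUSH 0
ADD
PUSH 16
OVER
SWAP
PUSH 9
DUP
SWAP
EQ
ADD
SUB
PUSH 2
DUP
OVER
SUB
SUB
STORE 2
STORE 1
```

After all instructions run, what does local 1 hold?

PUSH 10 -> [10]
NEG     -> [-10]
DUP     -> [-10, -10]
SWAP    -> [-10, -10]
MUL     -> [100]
PUSH 0  -> [100, 0]
ADD     -> [100]
PUSH 16 -> [100, 16]
OVER    -> [100, 16, 100]
SWAP    -> [100, 100, 16]
PUSH 9  -> [100, 100, 16, 9]
DUP     -> [100, 100, 16, 9, 9]
SWAP    -> [100, 100, 16, 9, 9]
EQ      -> [100, 100, 16, 1]
ADD     -> [100, 100, 17]
SUB     -> [100, 83]
PUSH 2  -> [100, 83, 2]
DUP     -> [100, 83, 2, 2]
OVER    -> [100, 83, 2, 2, 2]
SUB     -> [100, 83, 2, 0]
SUB     -> [100, 83, 2]
STORE 2 -> [100, 83]
STORE 1 -> [100]

83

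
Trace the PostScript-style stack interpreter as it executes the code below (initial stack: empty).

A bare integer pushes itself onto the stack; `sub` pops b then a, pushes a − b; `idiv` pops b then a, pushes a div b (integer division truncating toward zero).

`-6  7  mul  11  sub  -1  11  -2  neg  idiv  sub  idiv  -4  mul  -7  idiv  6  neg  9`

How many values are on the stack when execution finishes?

-6   → -6
7    → -6 7
mul  → -42
11   → -42 11
sub  → -53
-1   → -53 -1
11   → -53 -1 11
-2   → -53 -1 11 -2
neg  → -53 -1 11 2
idiv → -53 -1 5
sub  → -53 -6
idiv → 8
-4   → 8 -4
mul  → -32
-7   → -32 -7
idiv → 4
6    → 4 6
neg  → 4 -6
9    → 4 -6 9

3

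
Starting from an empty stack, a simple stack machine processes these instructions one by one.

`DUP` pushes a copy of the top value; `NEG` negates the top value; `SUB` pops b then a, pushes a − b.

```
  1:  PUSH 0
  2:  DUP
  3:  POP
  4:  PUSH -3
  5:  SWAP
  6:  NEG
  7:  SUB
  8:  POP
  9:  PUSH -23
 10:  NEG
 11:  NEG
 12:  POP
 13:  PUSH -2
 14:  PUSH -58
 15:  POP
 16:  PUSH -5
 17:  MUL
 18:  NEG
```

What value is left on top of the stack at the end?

PUSH 0   → 0
DUP      → 0 0
POP      → 0
PUSH -3  → 0 -3
SWAP     → -3 0
NEG      → -3 0
SUB      → -3
POP      → (empty)
PUSH -23 → -23
NEG      → 23
NEG      → -23
POP      → (empty)
PUSH -2  → -2
PUSH -58 → -2 -58
POP      → -2
PUSH -5  → -2 -5
MUL      → 10
NEG      → -10

-10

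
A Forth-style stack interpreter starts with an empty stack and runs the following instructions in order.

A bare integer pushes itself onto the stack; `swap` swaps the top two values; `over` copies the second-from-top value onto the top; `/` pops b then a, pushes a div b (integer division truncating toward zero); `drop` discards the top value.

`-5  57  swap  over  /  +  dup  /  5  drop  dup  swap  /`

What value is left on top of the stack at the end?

-5   → -5
57   → -5 57
swap → 57 -5
over → 57 -5 57
/    → 57 0
+    → 57
dup  → 57 57
/    → 1
5    → 1 5
drop → 1
dup  → 1 1
swap → 1 1
/    → 1

1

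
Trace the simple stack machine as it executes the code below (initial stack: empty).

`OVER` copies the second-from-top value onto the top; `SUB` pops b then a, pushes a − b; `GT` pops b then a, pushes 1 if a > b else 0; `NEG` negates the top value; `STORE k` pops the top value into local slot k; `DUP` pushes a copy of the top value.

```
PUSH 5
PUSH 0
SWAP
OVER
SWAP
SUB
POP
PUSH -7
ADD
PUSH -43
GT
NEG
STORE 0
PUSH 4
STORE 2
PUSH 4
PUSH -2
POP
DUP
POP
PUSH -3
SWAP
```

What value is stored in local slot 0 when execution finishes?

PUSH 5   : [5]
PUSH 0   : [5, 0]
SWAP     : [0, 5]
OVER     : [0, 5, 0]
SWAP     : [0, 0, 5]
SUB      : [0, -5]
POP      : [0]
PUSH -7  : [0, -7]
ADD      : [-7]
PUSH -43 : [-7, -43]
GT       : [1]
NEG      : [-1]
STORE 0  : []
PUSH 4   : [4]
STORE 2  : []
PUSH 4   : [4]
PUSH -2  : [4, -2]
POP      : [4]
DUP      : [4, 4]
POP      : [4]
PUSH -3  : [4, -3]
SWAP     : [-3, 4]

-1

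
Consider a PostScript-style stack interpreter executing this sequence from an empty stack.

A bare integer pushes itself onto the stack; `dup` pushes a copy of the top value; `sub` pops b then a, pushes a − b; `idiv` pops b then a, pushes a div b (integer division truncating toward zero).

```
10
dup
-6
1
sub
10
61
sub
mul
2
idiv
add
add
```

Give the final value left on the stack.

10   : [10]
dup  : [10, 10]
-6   : [10, 10, -6]
1    : [10, 10, -6, 1]
sub  : [10, 10, -7]
10   : [10, 10, -7, 10]
61   : [10, 10, -7, 10, 61]
sub  : [10, 10, -7, -51]
mul  : [10, 10, 357]
2    : [10, 10, 357, 2]
idiv : [10, 10, 178]
add  : [10, 188]
add  : [198]

198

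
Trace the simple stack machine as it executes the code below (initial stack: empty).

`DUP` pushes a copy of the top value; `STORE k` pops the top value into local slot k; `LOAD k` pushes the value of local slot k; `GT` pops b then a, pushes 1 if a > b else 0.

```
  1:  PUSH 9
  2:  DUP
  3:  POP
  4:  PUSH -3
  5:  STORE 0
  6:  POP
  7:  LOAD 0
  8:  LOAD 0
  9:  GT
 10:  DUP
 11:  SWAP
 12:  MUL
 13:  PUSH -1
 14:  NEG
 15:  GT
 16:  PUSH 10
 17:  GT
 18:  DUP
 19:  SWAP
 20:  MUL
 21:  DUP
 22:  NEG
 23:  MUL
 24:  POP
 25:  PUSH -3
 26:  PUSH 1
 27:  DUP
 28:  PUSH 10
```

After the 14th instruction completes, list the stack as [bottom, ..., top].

PUSH 9  → [9]
DUP     → [9, 9]
POP     → [9]
PUSH -3 → [9, -3]
STORE 0 → [9]
POP     → []
LOAD 0  → [-3]
LOAD 0  → [-3, -3]
GT      → [0]
DUP     → [0, 0]
SWAP    → [0, 0]
MUL     → [0]
PUSH -1 → [0, -1]
NEG     → [0, 1]

[0, 1]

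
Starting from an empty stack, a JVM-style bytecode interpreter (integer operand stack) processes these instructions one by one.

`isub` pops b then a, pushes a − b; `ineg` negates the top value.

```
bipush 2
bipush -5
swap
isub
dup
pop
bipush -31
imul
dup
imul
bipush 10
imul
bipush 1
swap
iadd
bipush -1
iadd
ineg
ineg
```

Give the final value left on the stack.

bipush 2    [2]
bipush -5   [2, -5]
swap        [-5, 2]
isub        [-7]
dup         [-7, -7]
pop         [-7]
bipush -31  [-7, -31]
imul        [217]
dup         [217, 217]
imul        [47089]
bipush 10   [47089, 10]
imul        [470890]
bipush 1    [470890, 1]
swap        [1, 470890]
iadd        [470891]
bipush -1   [470891, -1]
iadd        [470890]
ineg        [-470890]
ineg        [470890]

470890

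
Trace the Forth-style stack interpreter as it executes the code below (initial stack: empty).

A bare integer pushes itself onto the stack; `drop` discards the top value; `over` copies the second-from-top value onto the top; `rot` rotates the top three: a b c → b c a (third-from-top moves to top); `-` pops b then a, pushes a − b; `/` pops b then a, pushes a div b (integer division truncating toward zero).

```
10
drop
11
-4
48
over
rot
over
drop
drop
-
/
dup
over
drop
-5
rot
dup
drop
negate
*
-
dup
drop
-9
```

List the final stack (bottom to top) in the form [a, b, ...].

10     → 10
drop   → (empty)
11     → 11
-4     → 11 -4
48     → 11 -4 48
over   → 11 -4 48 -4
rot    → 11 48 -4 -4
over   → 11 48 -4 -4 -4
drop   → 11 48 -4 -4
drop   → 11 48 -4
-      → 11 52
/      → 0
dup    → 0 0
over   → 0 0 0
drop   → 0 0
-5     → 0 0 -5
rot    → 0 -5 0
dup    → 0 -5 0 0
drop   → 0 -5 0
negate → 0 -5 0
*      → 0 0
-      → 0
dup    → 0 0
drop   → 0
-9     → 0 -9

[0, -9]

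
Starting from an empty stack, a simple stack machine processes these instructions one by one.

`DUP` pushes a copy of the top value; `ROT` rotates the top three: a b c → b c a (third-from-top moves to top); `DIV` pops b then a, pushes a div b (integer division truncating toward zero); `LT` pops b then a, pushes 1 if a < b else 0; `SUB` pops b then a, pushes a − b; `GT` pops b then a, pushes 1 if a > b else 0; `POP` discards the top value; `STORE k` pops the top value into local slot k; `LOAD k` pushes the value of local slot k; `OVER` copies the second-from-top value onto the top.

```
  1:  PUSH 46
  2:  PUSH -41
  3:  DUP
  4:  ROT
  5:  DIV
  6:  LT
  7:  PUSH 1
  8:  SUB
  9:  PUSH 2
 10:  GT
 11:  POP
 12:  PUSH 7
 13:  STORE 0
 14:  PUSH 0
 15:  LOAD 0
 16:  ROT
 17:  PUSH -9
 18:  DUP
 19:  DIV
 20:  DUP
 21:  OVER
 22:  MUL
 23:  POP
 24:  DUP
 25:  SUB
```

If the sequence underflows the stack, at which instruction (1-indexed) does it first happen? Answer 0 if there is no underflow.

PUSH 46   46
PUSH -41  46 -41
DUP       46 -41 -41
ROT       -41 -41 46
DIV       -41 0
LT        1
PUSH 1    1 1
SUB       0
PUSH 2    0 2
GT        0
POP       (empty)
PUSH 7    7
STORE 0   (empty)
PUSH 0    0
LOAD 0    0 7
ROT  — needs 3 operands, stack has 2 → underflow

16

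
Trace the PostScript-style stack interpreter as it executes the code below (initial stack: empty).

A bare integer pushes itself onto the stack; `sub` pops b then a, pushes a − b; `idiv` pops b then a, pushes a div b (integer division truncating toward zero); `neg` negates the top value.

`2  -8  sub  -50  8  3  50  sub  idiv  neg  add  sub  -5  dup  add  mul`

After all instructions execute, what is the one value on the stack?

2    -> [2]
-8   -> [2, -8]
sub  -> [10]
-50  -> [10, -50]
8    -> [10, -50, 8]
3    -> [10, -50, 8, 3]
50   -> [10, -50, 8, 3, 50]
sub  -> [10, -50, 8, -47]
idiv -> [10, -50, 0]
neg  -> [10, -50, 0]
add  -> [10, -50]
sub  -> [60]
-5   -> [60, -5]
dup  -> [60, -5, -5]
add  -> [60, -10]
mul  -> [-600]

-600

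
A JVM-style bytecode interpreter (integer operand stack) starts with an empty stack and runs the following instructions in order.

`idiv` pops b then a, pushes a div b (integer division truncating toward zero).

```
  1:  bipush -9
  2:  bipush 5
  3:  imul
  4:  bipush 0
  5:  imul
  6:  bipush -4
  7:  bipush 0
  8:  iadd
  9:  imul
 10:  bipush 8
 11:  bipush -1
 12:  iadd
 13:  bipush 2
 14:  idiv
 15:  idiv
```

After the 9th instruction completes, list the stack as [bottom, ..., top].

[0]

bipush -9 -> -9
bipush 5  -> -9 5
imul      -> -45
bipush 0  -> -45 0
imul      -> 0
bipush -4 -> 0 -4
bipush 0  -> 0 -4 0
iadd      -> 0 -4
imul      -> 0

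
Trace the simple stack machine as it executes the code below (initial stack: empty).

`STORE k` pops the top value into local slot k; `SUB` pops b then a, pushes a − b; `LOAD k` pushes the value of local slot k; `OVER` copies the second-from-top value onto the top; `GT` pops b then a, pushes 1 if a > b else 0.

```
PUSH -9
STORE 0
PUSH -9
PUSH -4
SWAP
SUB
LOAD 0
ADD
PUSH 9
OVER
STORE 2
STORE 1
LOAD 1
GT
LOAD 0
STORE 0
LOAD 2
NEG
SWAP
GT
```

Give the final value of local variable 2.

-4

PUSH -9 → -9
STORE 0 → (empty)
PUSH -9 → -9
PUSH -4 → -9 -4
SWAP    → -4 -9
SUB     → 5
LOAD 0  → 5 -9
ADD     → -4
PUSH 9  → -4 9
OVER    → -4 9 -4
STORE 2 → -4 9
STORE 1 → -4
LOAD 1  → -4 9
GT      → 0
LOAD 0  → 0 -9
STORE 0 → 0
LOAD 2  → 0 -4
NEG     → 0 4
SWAP    → 4 0
GT      → 1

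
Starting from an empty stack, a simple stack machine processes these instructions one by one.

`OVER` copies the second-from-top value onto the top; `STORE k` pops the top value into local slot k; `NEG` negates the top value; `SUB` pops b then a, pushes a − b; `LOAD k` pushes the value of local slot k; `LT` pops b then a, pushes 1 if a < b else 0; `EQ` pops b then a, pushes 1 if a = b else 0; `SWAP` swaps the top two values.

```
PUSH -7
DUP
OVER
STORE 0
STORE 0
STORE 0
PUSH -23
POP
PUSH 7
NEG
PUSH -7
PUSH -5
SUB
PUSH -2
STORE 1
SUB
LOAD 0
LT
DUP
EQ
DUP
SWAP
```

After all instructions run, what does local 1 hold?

PUSH -7  → [-7]
DUP      → [-7, -7]
OVER     → [-7, -7, -7]
STORE 0  → [-7, -7]
STORE 0  → [-7]
STORE 0  → []
PUSH -23 → [-23]
POP      → []
PUSH 7   → [7]
NEG      → [-7]
PUSH -7  → [-7, -7]
PUSH -5  → [-7, -7, -5]
SUB      → [-7, -2]
PUSH -2  → [-7, -2, -2]
STORE 1  → [-7, -2]
SUB      → [-5]
LOAD 0   → [-5, -7]
LT       → [0]
DUP      → [0, 0]
EQ       → [1]
DUP      → [1, 1]
SWAP     → [1, 1]

-2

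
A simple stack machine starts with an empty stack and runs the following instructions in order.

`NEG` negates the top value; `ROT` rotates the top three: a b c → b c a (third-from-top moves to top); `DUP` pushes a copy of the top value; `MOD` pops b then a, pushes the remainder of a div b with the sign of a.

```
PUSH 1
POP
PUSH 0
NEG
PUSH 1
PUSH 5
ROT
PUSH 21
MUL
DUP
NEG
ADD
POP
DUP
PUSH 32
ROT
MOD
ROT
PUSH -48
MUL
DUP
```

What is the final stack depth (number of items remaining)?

PUSH 1   : [1]
POP      : []
PUSH 0   : [0]
NEG      : [0]
PUSH 1   : [0, 1]
PUSH 5   : [0, 1, 5]
ROT      : [1, 5, 0]
PUSH 21  : [1, 5, 0, 21]
MUL      : [1, 5, 0]
DUP      : [1, 5, 0, 0]
NEG      : [1, 5, 0, 0]
ADD      : [1, 5, 0]
POP      : [1, 5]
DUP      : [1, 5, 5]
PUSH 32  : [1, 5, 5, 32]
ROT      : [1, 5, 32, 5]
MOD      : [1, 5, 2]
ROT      : [5, 2, 1]
PUSH -48 : [5, 2, 1, -48]
MUL      : [5, 2, -48]
DUP      : [5, 2, -48, -48]

4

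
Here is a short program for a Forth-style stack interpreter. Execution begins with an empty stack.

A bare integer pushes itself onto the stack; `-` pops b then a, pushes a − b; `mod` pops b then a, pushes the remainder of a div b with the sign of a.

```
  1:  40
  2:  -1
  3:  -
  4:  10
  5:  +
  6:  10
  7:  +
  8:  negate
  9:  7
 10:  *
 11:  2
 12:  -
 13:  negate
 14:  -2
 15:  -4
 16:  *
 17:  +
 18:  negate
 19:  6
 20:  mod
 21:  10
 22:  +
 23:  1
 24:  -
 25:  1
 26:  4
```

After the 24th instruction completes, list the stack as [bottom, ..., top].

40     -> 40
-1     -> 40 -1
-      -> 41
10     -> 41 10
+      -> 51
10     -> 51 10
+      -> 61
negate -> -61
7      -> -61 7
*      -> -427
2      -> -427 2
-      -> -429
negate -> 429
-2     -> 429 -2
-4     -> 429 -2 -4
*      -> 429 8
+      -> 437
negate -> -437
6      -> -437 6
mod    -> -5
10     -> -5 10
+      -> 5
1      -> 5 1
-      -> 4

[4]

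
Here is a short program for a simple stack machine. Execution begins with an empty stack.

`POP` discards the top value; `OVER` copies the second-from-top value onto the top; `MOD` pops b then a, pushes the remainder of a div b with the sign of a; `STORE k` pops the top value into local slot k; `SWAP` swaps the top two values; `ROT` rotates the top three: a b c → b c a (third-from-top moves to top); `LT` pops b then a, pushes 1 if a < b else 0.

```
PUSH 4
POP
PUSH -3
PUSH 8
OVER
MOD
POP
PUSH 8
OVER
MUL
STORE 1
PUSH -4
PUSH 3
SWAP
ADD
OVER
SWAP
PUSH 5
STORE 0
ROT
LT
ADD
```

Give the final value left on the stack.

-3

PUSH 4   [4]
POP      []
PUSH -3  [-3]
PUSH 8   [-3, 8]
OVER     [-3, 8, -3]
MOD      [-3, 2]
POP      [-3]
PUSH 8   [-3, 8]
OVER     [-3, 8, -3]
MUL      [-3, -24]
STORE 1  [-3]
PUSH -4  [-3, -4]
PUSH 3   [-3, -4, 3]
SWAP     [-3, 3, -4]
ADD      [-3, -1]
OVER     [-3, -1, -3]
SWAP     [-3, -3, -1]
PUSH 5   [-3, -3, -1, 5]
STORE 0  [-3, -3, -1]
ROT      [-3, -1, -3]
LT       [-3, 0]
ADD      [-3]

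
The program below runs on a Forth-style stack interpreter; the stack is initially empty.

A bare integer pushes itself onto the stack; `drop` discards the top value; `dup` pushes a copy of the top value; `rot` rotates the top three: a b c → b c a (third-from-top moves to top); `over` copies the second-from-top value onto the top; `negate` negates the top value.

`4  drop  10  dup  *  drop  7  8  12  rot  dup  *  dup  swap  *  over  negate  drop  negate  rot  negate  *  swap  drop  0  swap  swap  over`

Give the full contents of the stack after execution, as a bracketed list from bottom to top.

4      -> 4
drop   -> (empty)
10     -> 10
dup    -> 10 10
*      -> 100
drop   -> (empty)
7      -> 7
8      -> 7 8
12     -> 7 8 12
rot    -> 8 12 7
dup    -> 8 12 7 7
*      -> 8 12 49
dup    -> 8 12 49 49
swap   -> 8 12 49 49
*      -> 8 12 2401
over   -> 8 12 2401 12
negate -> 8 12 2401 -12
drop   -> 8 12 2401
negate -> 8 12 -2401
rot    -> 12 -2401 8
negate -> 12 -2401 -8
*      -> 12 19208
swap   -> 19208 12
drop   -> 19208
0      -> 19208 0
swap   -> 0 19208
swap   -> 19208 0
over   -> 19208 0 19208

[19208, 0, 19208]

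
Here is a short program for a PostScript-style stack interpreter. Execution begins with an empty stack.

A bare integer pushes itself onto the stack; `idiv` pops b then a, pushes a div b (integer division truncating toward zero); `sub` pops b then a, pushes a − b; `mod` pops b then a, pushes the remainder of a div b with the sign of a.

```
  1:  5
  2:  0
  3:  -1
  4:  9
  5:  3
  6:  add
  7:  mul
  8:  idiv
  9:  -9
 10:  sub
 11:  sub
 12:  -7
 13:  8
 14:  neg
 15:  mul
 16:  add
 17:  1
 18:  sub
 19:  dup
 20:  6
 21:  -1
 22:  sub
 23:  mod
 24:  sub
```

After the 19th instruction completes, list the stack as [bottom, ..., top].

[51, 51]

5    : 5
0    : 5 0
-1   : 5 0 -1
9    : 5 0 -1 9
3    : 5 0 -1 9 3
add  : 5 0 -1 12
mul  : 5 0 -12
idiv : 5 0
-9   : 5 0 -9
sub  : 5 9
sub  : -4
-7   : -4 -7
8    : -4 -7 8
neg  : -4 -7 -8
mul  : -4 56
add  : 52
1    : 52 1
sub  : 51
dup  : 51 51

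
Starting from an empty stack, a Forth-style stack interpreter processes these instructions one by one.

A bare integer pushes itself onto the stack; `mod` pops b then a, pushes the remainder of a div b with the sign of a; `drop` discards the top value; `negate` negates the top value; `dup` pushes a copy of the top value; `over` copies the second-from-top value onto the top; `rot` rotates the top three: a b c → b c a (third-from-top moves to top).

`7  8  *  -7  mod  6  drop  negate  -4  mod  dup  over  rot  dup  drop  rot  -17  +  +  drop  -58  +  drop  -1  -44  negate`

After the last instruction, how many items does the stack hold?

2

7      → 7
8      → 7 8
*      → 56
-7     → 56 -7
mod    → 0
6      → 0 6
drop   → 0
negate → 0
-4     → 0 -4
mod    → 0
dup    → 0 0
over   → 0 0 0
rot    → 0 0 0
dup    → 0 0 0 0
drop   → 0 0 0
rot    → 0 0 0
-17    → 0 0 0 -17
+      → 0 0 -17
+      → 0 -17
drop   → 0
-58    → 0 -58
+      → -58
drop   → (empty)
-1     → -1
-44    → -1 -44
negate → -1 44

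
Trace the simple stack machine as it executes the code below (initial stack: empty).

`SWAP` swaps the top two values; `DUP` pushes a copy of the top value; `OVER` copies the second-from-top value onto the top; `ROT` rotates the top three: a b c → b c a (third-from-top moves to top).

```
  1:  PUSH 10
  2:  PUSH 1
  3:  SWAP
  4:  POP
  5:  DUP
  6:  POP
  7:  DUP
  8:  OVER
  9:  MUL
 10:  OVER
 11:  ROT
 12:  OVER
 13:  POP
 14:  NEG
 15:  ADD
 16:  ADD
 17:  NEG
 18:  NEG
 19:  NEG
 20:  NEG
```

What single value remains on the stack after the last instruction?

1

PUSH 10 : [10]
PUSH 1  : [10, 1]
SWAP    : [1, 10]
POP     : [1]
DUP     : [1, 1]
POP     : [1]
DUP     : [1, 1]
OVER    : [1, 1, 1]
MUL     : [1, 1]
OVER    : [1, 1, 1]
ROT     : [1, 1, 1]
OVER    : [1, 1, 1, 1]
POP     : [1, 1, 1]
NEG     : [1, 1, -1]
ADD     : [1, 0]
ADD     : [1]
NEG     : [-1]
NEG     : [1]
NEG     : [-1]
NEG     : [1]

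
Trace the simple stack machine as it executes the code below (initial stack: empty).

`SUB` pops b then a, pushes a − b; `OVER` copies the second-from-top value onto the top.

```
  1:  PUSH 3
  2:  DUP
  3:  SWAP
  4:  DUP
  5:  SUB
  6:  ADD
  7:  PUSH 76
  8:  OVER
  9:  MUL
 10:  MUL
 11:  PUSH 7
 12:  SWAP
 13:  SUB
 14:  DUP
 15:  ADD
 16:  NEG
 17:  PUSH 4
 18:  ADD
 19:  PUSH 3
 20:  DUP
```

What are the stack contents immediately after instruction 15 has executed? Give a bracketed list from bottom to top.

[-1354]

PUSH 3   3
DUP      3 3
SWAP     3 3
DUP      3 3 3
SUB      3 0
ADD      3
PUSH 76  3 76
OVER     3 76 3
MUL      3 228
MUL      684
PUSH 7   684 7
SWAP     7 684
SUB      -677
DUP      -677 -677
ADD      -1354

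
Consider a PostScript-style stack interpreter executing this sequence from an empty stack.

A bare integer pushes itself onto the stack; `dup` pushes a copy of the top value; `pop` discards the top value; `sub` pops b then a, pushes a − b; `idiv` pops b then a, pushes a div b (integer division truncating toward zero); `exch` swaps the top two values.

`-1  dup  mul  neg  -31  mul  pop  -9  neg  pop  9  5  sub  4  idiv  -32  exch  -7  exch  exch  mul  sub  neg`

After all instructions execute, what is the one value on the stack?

-1   → [-1]
dup  → [-1, -1]
mul  → [1]
neg  → [-1]
-31  → [-1, -31]
mul  → [31]
pop  → []
-9   → [-9]
neg  → [9]
pop  → []
9    → [9]
5    → [9, 5]
sub  → [4]
4    → [4, 4]
idiv → [1]
-32  → [1, -32]
exch → [-32, 1]
-7   → [-32, 1, -7]
exch → [-32, -7, 1]
exch → [-32, 1, -7]
mul  → [-32, -7]
sub  → [-25]
neg  → [25]

25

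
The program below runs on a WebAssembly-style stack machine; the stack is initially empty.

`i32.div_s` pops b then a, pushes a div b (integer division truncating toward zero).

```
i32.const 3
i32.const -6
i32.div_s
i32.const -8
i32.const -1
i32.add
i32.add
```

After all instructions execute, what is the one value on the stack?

-9

i32.const 3  → [3]
i32.const -6 → [3, -6]
i32.div_s    → [0]
i32.const -8 → [0, -8]
i32.const -1 → [0, -8, -1]
i32.add      → [0, -9]
i32.add      → [-9]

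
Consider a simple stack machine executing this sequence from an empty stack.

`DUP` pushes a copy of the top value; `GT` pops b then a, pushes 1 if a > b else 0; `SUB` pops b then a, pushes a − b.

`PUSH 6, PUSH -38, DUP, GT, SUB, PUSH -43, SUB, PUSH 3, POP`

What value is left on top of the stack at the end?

PUSH 6   : [6]
PUSH -38 : [6, -38]
DUP      : [6, -38, -38]
GT       : [6, 0]
SUB      : [6]
PUSH -43 : [6, -43]
SUB      : [49]
PUSH 3   : [49, 3]
POP      : [49]

49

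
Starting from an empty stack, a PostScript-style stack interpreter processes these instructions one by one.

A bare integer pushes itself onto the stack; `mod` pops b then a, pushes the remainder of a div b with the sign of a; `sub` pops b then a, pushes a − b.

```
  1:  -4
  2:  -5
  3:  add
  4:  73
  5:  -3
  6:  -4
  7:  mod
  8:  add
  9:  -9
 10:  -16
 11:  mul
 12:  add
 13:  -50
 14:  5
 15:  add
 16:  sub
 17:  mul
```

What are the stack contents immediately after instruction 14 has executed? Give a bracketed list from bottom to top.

[-9, 214, -50, 5]

-4  → -4
-5  → -4 -5
add → -9
73  → -9 73
-3  → -9 73 -3
-4  → -9 73 -3 -4
mod → -9 73 -3
add → -9 70
-9  → -9 70 -9
-16 → -9 70 -9 -16
mul → -9 70 144
add → -9 214
-50 → -9 214 -50
5   → -9 214 -50 5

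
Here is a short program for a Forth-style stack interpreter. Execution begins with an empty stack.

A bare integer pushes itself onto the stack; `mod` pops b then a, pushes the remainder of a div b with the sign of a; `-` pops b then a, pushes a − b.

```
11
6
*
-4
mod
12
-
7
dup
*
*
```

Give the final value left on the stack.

-490

11  -> [11]
6   -> [11, 6]
*   -> [66]
-4  -> [66, -4]
mod -> [2]
12  -> [2, 12]
-   -> [-10]
7   -> [-10, 7]
dup -> [-10, 7, 7]
*   -> [-10, 49]
*   -> [-490]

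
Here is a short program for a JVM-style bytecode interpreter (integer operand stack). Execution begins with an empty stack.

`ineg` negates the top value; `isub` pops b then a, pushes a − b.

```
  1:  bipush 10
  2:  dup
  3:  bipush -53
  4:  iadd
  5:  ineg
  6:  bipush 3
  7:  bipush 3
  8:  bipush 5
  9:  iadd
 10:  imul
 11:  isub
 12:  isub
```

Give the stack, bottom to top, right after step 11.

bipush 10  -> 10
dup        -> 10 10
bipush -53 -> 10 10 -53
iadd       -> 10 -43
ineg       -> 10 43
bipush 3   -> 10 43 3
bipush 3   -> 10 43 3 3
bipush 5   -> 10 43 3 3 5
iadd       -> 10 43 3 8
imul       -> 10 43 24
isub       -> 10 19

[10, 19]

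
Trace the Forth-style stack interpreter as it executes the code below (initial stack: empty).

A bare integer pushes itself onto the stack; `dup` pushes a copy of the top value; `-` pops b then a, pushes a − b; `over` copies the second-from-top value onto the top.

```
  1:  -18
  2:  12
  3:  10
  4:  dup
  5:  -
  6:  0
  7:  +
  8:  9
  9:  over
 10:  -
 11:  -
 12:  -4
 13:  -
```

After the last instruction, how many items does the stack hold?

3

-18  -> [-18]
12   -> [-18, 12]
10   -> [-18, 12, 10]
dup  -> [-18, 12, 10, 10]
-    -> [-18, 12, 0]
0    -> [-18, 12, 0, 0]
+    -> [-18, 12, 0]
9    -> [-18, 12, 0, 9]
over -> [-18, 12, 0, 9, 0]
-    -> [-18, 12, 0, 9]
-    -> [-18, 12, -9]
-4   -> [-18, 12, -9, -4]
-    -> [-18, 12, -5]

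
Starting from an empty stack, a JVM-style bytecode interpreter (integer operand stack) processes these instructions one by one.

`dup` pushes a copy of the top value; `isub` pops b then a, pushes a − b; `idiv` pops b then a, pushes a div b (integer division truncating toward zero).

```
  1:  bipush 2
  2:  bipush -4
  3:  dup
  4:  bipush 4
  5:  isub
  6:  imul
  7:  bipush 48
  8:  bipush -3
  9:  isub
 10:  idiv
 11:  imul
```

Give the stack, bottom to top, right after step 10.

[2, 0]

bipush 2  -> 2
bipush -4 -> 2 -4
dup       -> 2 -4 -4
bipush 4  -> 2 -4 -4 4
isub      -> 2 -4 -8
imul      -> 2 32
bipush 48 -> 2 32 48
bipush -3 -> 2 32 48 -3
isub      -> 2 32 51
idiv      -> 2 0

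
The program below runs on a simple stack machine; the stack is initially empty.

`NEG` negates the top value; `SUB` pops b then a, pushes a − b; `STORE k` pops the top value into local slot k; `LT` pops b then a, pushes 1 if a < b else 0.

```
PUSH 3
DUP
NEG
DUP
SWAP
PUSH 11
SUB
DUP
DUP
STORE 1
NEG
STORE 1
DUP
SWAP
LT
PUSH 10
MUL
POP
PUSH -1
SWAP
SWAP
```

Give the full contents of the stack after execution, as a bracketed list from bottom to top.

[3, -3, -1]

PUSH 3  → 3
DUP     → 3 3
NEG     → 3 -3
DUP     → 3 -3 -3
SWAP    → 3 -3 -3
PUSH 11 → 3 -3 -3 11
SUB     → 3 -3 -14
DUP     → 3 -3 -14 -14
DUP     → 3 -3 -14 -14 -14
STORE 1 → 3 -3 -14 -14
NEG     → 3 -3 -14 14
STORE 1 → 3 -3 -14
DUP     → 3 -3 -14 -14
SWAP    → 3 -3 -14 -14
LT      → 3 -3 0
PUSH 10 → 3 -3 0 10
MUL     → 3 -3 0
POP     → 3 -3
PUSH -1 → 3 -3 -1
SWAP    → 3 -1 -3
SWAP    → 3 -3 -1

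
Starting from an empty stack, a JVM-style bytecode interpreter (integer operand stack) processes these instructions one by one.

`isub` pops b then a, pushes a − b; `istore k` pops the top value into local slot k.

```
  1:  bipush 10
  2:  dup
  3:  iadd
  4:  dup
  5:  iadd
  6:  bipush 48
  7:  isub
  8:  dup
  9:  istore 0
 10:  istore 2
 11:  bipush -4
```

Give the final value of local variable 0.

bipush 10 → [10]
dup       → [10, 10]
iadd      → [20]
dup       → [20, 20]
iadd      → [40]
bipush 48 → [40, 48]
isub      → [-8]
dup       → [-8, -8]
istore 0  → [-8]
istore 2  → []
bipush -4 → [-4]

-8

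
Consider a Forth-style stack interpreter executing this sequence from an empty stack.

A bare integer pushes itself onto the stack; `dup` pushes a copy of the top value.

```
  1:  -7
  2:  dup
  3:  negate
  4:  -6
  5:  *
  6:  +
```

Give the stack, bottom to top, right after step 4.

-7     : -7
dup    : -7 -7
negate : -7 7
-6     : -7 7 -6

[-7, 7, -6]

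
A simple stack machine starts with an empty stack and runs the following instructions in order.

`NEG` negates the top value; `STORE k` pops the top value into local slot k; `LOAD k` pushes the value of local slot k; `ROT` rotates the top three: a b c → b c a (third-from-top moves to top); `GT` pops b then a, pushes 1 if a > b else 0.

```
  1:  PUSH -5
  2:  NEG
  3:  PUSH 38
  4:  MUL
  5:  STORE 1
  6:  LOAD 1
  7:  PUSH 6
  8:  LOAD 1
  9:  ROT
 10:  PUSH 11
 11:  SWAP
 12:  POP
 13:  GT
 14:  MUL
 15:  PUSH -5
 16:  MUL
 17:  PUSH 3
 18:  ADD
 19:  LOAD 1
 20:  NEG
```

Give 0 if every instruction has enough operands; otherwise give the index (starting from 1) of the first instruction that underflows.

0

PUSH -5 → -5
NEG     → 5
PUSH 38 → 5 38
MUL     → 190
STORE 1 → (empty)
LOAD 1  → 190
PUSH 6  → 190 6
LOAD 1  → 190 6 190
ROT     → 6 190 190
PUSH 11 → 6 190 190 11
SWAP    → 6 190 11 190
POP     → 6 190 11
GT      → 6 1
MUL     → 6
PUSH -5 → 6 -5
MUL     → -30
PUSH 3  → -30 3
ADD     → -27
LOAD 1  → -27 190
NEG     → -27 -190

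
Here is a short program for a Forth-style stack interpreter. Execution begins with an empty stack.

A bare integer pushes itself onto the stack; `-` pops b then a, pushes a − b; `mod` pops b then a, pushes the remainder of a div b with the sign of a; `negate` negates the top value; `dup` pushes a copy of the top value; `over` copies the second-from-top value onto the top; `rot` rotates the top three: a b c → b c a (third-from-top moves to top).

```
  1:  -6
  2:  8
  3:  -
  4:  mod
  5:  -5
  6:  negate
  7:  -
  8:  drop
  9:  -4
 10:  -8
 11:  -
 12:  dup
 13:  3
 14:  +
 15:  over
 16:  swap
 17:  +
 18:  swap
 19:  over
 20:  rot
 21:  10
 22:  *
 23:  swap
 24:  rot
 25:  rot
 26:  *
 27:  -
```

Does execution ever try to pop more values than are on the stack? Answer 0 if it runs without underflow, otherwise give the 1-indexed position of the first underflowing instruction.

4

-6  -6
8   -6 8
-   -14
mod  — needs 2 operands, stack has 1 → underflow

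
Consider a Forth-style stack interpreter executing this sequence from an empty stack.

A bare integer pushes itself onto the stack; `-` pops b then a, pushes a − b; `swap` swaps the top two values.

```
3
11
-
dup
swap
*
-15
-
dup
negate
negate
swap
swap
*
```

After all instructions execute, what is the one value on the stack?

3       [3]
11      [3, 11]
-       [-8]
dup     [-8, -8]
swap    [-8, -8]
*       [64]
-15     [64, -15]
-       [79]
dup     [79, 79]
negate  [79, -79]
negate  [79, 79]
swap    [79, 79]
swap    [79, 79]
*       [6241]

6241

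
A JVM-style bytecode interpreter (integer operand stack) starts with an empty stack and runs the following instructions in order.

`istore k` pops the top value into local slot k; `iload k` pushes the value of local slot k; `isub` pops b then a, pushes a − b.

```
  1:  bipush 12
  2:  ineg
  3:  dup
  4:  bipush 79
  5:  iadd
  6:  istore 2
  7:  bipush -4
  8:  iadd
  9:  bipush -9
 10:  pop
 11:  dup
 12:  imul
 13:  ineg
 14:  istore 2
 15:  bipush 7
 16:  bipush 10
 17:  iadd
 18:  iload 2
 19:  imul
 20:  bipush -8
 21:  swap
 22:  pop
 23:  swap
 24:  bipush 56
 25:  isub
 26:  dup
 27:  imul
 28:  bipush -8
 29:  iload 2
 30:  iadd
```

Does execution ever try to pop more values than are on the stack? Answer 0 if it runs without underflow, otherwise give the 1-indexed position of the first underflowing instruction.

23

bipush 12  [12]
ineg       [-12]
dup        [-12, -12]
bipush 79  [-12, -12, 79]
iadd       [-12, 67]
istore 2   [-12]
bipush -4  [-12, -4]
iadd       [-16]
bipush -9  [-16, -9]
pop        [-16]
dup        [-16, -16]
imul       [256]
ineg       [-256]
istore 2   []
bipush 7   [7]
bipush 10  [7, 10]
iadd       [17]
iload 2    [17, -256]
imul       [-4352]
bipush -8  [-4352, -8]
swap       [-8, -4352]
pop        [-8]
swap  — needs 2 operands, stack has 1 → underflow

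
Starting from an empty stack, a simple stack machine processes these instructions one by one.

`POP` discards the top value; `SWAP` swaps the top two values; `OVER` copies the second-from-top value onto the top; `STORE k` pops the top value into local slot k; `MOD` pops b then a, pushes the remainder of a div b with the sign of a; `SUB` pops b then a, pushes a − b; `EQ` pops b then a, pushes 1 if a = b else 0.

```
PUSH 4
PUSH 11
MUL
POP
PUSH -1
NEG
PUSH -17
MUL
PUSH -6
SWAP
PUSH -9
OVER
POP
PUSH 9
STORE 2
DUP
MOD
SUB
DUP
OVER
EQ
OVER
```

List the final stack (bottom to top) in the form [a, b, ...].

PUSH 4    [4]
PUSH 11   [4, 11]
MUL       [44]
POP       []
PUSH -1   [-1]
NEG       [1]
PUSH -17  [1, -17]
MUL       [-17]
PUSH -6   [-17, -6]
SWAP      [-6, -17]
PUSH -9   [-6, -17, -9]
OVER      [-6, -17, -9, -17]
POP       [-6, -17, -9]
PUSH 9    [-6, -17, -9, 9]
STORE 2   [-6, -17, -9]
DUP       [-6, -17, -9, -9]
MOD       [-6, -17, 0]
SUB       [-6, -17]
DUP       [-6, -17, -17]
OVER      [-6, -17, -17, -17]
EQ        [-6, -17, 1]
OVER      [-6, -17, 1, -17]

[-6, -17, 1, -17]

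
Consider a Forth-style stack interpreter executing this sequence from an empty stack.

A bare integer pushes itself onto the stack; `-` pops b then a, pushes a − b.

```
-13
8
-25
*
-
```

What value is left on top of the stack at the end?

-13 → -13
8   → -13 8
-25 → -13 8 -25
*   → -13 -200
-   → 187

187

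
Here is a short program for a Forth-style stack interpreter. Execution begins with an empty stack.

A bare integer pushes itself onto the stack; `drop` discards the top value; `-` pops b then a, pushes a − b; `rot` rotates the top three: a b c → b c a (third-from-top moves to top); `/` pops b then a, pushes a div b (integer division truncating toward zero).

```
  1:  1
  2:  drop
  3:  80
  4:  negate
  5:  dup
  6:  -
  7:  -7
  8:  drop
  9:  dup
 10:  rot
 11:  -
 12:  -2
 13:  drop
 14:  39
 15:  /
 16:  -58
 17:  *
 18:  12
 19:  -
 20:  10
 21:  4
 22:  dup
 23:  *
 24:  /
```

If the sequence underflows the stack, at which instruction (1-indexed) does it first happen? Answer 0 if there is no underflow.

10

1      → 1
drop   → (empty)
80     → 80
negate → -80
dup    → -80 -80
-      → 0
-7     → 0 -7
drop   → 0
dup    → 0 0
rot  — needs 3 operands, stack has 2 → underflow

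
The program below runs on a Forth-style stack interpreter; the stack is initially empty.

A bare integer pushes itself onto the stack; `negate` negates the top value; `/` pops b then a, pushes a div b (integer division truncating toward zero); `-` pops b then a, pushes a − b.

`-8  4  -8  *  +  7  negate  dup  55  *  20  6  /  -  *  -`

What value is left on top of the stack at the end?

-2756

-8     : -8
4      : -8 4
-8     : -8 4 -8
*      : -8 -32
+      : -40
7      : -40 7
negate : -40 -7
dup    : -40 -7 -7
55     : -40 -7 -7 55
*      : -40 -7 -385
20     : -40 -7 -385 20
6      : -40 -7 -385 20 6
/      : -40 -7 -385 3
-      : -40 -7 -388
*      : -40 2716
-      : -2756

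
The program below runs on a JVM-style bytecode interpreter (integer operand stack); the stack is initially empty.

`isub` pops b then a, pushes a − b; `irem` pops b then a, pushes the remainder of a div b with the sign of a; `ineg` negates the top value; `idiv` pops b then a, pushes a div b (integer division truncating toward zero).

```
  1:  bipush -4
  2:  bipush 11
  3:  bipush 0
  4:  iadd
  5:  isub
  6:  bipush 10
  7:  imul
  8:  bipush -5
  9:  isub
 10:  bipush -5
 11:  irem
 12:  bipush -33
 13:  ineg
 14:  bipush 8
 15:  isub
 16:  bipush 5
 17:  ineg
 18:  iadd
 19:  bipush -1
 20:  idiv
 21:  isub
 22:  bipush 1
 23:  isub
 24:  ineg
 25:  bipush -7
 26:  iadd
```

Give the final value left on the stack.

-26

bipush -4   [-4]
bipush 11   [-4, 11]
bipush 0    [-4, 11, 0]
iadd        [-4, 11]
isub        [-15]
bipush 10   [-15, 10]
imul        [-150]
bipush -5   [-150, -5]
isub        [-145]
bipush -5   [-145, -5]
irem        [0]
bipush -33  [0, -33]
ineg        [0, 33]
bipush 8    [0, 33, 8]
isub        [0, 25]
bipush 5    [0, 25, 5]
ineg        [0, 25, -5]
iadd        [0, 20]
bipush -1   [0, 20, -1]
idiv        [0, -20]
isub        [20]
bipush 1    [20, 1]
isub        [19]
ineg        [-19]
bipush -7   [-19, -7]
iadd        [-26]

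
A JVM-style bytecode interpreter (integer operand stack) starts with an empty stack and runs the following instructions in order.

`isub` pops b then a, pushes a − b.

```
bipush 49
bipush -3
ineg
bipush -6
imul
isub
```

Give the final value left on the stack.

67

bipush 49 → 49
bipush -3 → 49 -3
ineg      → 49 3
bipush -6 → 49 3 -6
imul      → 49 -18
isub      → 67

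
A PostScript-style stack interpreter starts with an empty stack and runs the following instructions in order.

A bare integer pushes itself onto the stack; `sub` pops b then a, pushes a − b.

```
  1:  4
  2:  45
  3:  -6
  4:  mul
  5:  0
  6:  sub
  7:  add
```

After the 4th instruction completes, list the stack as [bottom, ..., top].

4   -> 4
45  -> 4 45
-6  -> 4 45 -6
mul -> 4 -270

[4, -270]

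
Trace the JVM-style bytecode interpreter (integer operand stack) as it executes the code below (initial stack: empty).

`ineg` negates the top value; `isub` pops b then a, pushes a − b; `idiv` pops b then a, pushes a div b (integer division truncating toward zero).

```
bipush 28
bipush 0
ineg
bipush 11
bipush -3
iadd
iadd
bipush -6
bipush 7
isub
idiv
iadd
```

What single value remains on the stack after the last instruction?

28

bipush 28 → 28
bipush 0  → 28 0
ineg      → 28 0
bipush 11 → 28 0 11
bipush -3 → 28 0 11 -3
iadd      → 28 0 8
iadd      → 28 8
bipush -6 → 28 8 -6
bipush 7  → 28 8 -6 7
isub      → 28 8 -13
idiv      → 28 0
iadd      → 28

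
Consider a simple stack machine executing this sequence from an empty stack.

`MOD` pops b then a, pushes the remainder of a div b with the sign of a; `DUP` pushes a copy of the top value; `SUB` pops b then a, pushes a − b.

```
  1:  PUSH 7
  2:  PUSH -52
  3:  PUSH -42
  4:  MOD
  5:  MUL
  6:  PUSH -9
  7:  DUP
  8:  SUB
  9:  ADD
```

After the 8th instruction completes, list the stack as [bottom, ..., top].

[-70, 0]

PUSH 7   -> [7]
PUSH -52 -> [7, -52]
PUSH -42 -> [7, -52, -42]
MOD      -> [7, -10]
MUL      -> [-70]
PUSH -9  -> [-70, -9]
DUP      -> [-70, -9, -9]
SUB      -> [-70, 0]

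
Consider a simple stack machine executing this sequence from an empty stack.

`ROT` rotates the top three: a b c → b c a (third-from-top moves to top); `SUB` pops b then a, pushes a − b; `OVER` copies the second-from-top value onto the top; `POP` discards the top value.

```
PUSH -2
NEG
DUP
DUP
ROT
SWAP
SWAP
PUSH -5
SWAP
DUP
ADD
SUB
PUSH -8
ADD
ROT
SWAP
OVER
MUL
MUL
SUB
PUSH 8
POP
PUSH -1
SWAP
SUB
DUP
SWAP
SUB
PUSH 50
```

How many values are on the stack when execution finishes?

PUSH -2 : -2
NEG     : 2
DUP     : 2 2
DUP     : 2 2 2
ROT     : 2 2 2
SWAP    : 2 2 2
SWAP    : 2 2 2
PUSH -5 : 2 2 2 -5
SWAP    : 2 2 -5 2
DUP     : 2 2 -5 2 2
ADD     : 2 2 -5 4
SUB     : 2 2 -9
PUSH -8 : 2 2 -9 -8
ADD     : 2 2 -17
ROT     : 2 -17 2
SWAP    : 2 2 -17
OVER    : 2 2 -17 2
MUL     : 2 2 -34
MUL     : 2 -68
SUB     : 70
PUSH 8  : 70 8
POP     : 70
PUSH -1 : 70 -1
SWAP    : -1 70
SUB     : -71
DUP     : -71 -71
SWAP    : -71 -71
SUB     : 0
PUSH 50 : 0 50

2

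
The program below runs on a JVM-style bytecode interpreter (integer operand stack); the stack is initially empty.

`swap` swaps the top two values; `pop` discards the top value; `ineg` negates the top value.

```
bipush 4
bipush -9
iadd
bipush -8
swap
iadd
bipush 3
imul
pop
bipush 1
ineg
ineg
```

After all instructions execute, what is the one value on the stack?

1

bipush 4  : 4
bipush -9 : 4 -9
iadd      : -5
bipush -8 : -5 -8
swap      : -8 -5
iadd      : -13
bipush 3  : -13 3
imul      : -39
pop       : (empty)
bipush 1  : 1
ineg      : -1
ineg      : 1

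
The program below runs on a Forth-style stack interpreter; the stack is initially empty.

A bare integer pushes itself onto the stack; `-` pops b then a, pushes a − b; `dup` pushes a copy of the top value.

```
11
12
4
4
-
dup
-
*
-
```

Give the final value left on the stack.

11  → [11]
12  → [11, 12]
4   → [11, 12, 4]
4   → [11, 12, 4, 4]
-   → [11, 12, 0]
dup → [11, 12, 0, 0]
-   → [11, 12, 0]
*   → [11, 0]
-   → [11]

11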